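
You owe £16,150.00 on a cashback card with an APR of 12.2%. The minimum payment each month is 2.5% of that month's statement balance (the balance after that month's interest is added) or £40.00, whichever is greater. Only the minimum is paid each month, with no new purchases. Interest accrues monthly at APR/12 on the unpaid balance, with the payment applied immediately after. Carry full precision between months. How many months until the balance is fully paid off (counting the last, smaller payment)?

204 months

Monthly rate r = 12.2%/12 = 1.01667% = 0.0101667.
While 2.5% of the post-interest balance exceeds £40.00, each month B ← (B·(1+r))·(1 − 0.025), i.e. B shrinks by the factor (1+r)·0.975 = 0.98491.
This holds for months 1–153. Entering month 154 the balance is £1,577.66; 2.5% of the post-interest balance is now below £40.00, so the flat £40.00 minimum applies from here.
From month 154 a fixed £40.00 at rate r clears £1,577.66 in 51 more payments. Total: 153 + 51 = 204 months.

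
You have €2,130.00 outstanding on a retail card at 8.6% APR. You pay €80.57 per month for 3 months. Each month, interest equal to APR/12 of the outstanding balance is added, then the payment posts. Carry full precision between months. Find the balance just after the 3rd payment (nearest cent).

Monthly rate r = 8.6%/12 = 0.716667% = 0.00716667.
Each month: B ← B·(1+r) − €80.57.
Month 1: interest €15.27; balance after payment €2,064.69.
Month 2: interest €14.80; balance after payment €1,998.92.
Month 3: interest €14.33; balance after payment €1,932.68.

€1,932.68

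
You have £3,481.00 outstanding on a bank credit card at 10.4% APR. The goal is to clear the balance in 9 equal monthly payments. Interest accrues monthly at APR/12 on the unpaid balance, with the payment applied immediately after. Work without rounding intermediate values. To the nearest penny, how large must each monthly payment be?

£403.73

Monthly rate r = 10.4%/12 = 0.866667% = 0.00866667.
Level-payment amortization: P = B₀·r / (1 − (1+r)^(−n)) = 3481.00·0.00866667 / (1 − 1.00867^(−9)).
Denominator 1 − (1+r)^(−9) = 0.0747246779.
P = 30.1687 / 0.0747246779 ≈ 403.73.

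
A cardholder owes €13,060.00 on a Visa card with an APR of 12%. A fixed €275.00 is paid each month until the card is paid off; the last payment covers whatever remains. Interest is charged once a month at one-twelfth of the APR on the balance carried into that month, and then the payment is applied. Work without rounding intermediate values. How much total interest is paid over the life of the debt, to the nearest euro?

€4,744

Monthly rate r = 12%/12 = 1% = 0.01.
Payoff takes n = ⌈−ln(1 − rB₀/P)/ln(1+r)⌉ = ⌈64.740⌉ = 65 payments; the last is €203.75.
Total paid = 64·€275.00 + €203.75 = €17,803.75.
Total interest = total paid − principal = €17,803.75 − €13,060.00 = €4,743.75.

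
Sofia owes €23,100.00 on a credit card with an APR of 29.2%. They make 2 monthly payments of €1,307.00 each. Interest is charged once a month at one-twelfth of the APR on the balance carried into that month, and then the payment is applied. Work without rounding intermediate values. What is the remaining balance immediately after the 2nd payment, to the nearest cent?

€21,592.07

Monthly rate r = 29.2%/12 = 2.43333% = 0.0243333.
Each month: B ← B·(1+r) − €1,307.00.
Month 1: interest €562.10; balance after payment €22,355.10.
Month 2: interest €543.97; balance after payment €21,592.07.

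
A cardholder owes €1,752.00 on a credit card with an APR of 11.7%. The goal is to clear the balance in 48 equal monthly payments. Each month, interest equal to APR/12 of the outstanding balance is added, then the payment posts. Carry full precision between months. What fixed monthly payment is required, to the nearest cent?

Monthly rate r = 11.7%/12 = 0.975% = 0.00975.
Level-payment amortization: P = B₀·r / (1 − (1+r)^(−n)) = 1752.00·0.00975 / (1 − 1.00975^(−48)).
Denominator 1 − (1+r)^(−48) = 0.372325289.
P = 17.082 / 0.372325289 ≈ 45.88.

€45.88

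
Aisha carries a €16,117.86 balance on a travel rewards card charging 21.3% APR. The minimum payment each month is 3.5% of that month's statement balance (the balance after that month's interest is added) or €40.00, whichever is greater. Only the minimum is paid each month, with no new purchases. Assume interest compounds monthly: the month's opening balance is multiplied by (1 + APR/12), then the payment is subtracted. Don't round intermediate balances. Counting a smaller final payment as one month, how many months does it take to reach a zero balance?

187 months

Monthly rate r = 21.3%/12 = 1.775% = 0.01775.
While 3.5% of the post-interest balance exceeds €40.00, each month B ← (B·(1+r))·(1 − 0.035), i.e. B shrinks by the factor (1+r)·0.965 = 0.98213.
This holds for months 1–148. Entering month 149 the balance is €1,117.47; 3.5% of the post-interest balance is now below €40.00, so the flat €40.00 minimum applies from here.
From month 149 a fixed €40.00 at rate r clears €1,117.47 in 39 more payments. Total: 148 + 39 = 187 months.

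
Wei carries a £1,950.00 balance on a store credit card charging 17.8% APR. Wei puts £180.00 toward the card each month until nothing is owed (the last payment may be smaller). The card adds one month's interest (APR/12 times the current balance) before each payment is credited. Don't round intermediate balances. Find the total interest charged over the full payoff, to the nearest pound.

£192

Monthly rate r = 17.8%/12 = 1.48333% = 0.0148333.
Payoff takes n = ⌈−ln(1 − rB₀/P)/ln(1+r)⌉ = ⌈11.897⌉ = 12 payments; the last is £161.63.
Total paid = 11·£180.00 + £161.63 = £2,141.63.
Total interest = total paid − principal = £2,141.63 − £1,950.00 = £191.63.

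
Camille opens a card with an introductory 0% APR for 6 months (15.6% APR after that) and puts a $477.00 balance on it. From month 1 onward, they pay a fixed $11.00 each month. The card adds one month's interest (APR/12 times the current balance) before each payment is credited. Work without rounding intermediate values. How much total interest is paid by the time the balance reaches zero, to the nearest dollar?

Promo months 1–6 at r₀ = 0%/12 = 0; months 7+ at r₁ = 15.6%/12 = 0.013.
After month 6 (no interest yet): B = $477.00 − 6·$11.00 = $411.00.
Then at r₁ with $11.00/mo: n₂ = −ln(1 − r₁·B/P)/ln(1+r₁) ≈ 51.49 → 52 more payments.
Total paid = 57·$11.00 + $5.36 = $632.36; interest = $632.36 − $477.00 = $155.36.

$155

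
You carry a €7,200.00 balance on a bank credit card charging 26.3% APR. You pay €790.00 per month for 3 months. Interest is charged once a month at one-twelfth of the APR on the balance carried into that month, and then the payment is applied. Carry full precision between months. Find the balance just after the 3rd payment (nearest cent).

Monthly rate r = 26.3%/12 = 2.19167% = 0.0219167.
Each month: B ← B·(1+r) − €790.00.
Month 1: interest €157.80; balance after payment €6,567.80.
Month 2: interest €143.94; balance after payment €5,921.74.
Month 3: interest €129.78; balance after payment €5,261.53.

€5,261.53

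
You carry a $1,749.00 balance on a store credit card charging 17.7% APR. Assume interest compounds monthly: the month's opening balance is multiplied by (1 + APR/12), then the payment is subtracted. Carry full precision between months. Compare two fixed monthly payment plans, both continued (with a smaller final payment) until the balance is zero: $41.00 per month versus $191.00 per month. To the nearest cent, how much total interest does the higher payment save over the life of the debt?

$885.23

Monthly rate r = 17.7%/12 = 1.475% = 0.01475.
At $41.00/mo: n = ⌈−ln(1 − rB₀/P)/ln(1+r)⌉ = 68 payments (last $31.13); total interest = total paid − $1,749.00 = $1,029.13.
At $191.00/mo: 10 payments (last $173.90); total interest $143.90.
Interest saved = $1,029.13 − $143.90 = $885.23.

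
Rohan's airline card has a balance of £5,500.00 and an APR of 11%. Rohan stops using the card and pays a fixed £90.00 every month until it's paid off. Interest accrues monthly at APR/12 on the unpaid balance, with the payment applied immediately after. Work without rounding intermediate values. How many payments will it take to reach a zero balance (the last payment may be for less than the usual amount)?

Monthly rate r = 11%/12 = 0.916667% = 0.00916667.
Recurrence: B ← B·(1+r) − £90.00.
Month 1: interest £50.42; balance after payment £5,460.42.
Month 2: interest £50.05; balance after payment £5,420.47.
Closed form: n = −ln(1 − rB₀/P)/ln(1+r) = −ln(0.43981)/ln(1.00917) ≈ 90.018, so the balance reaches zero during payment 91.

91 payments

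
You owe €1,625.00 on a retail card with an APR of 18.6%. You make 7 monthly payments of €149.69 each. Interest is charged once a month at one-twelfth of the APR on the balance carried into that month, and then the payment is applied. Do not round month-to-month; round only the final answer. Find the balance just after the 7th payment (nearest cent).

Monthly rate r = 18.6%/12 = 1.55% = 0.0155.
Each month: B ← B·(1+r) − €149.69.
Month 1: interest €25.19; balance after payment €1,500.50.
Month 2: interest €23.26; balance after payment €1,374.07.
Month 3: interest €21.30; balance after payment €1,245.67.
Month 4: interest €19.31; balance after payment €1,115.29.
Month 5: interest €17.29; balance after payment €982.89.
Month 6: interest €15.23; balance after payment €848.43.
Month 7: interest €13.15; balance after payment €711.89.

€711.89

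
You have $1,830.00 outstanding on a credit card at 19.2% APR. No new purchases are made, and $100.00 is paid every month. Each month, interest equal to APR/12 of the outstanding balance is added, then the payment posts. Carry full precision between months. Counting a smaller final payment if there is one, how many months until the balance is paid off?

22 months

Monthly rate r = 19.2%/12 = 1.6% = 0.016.
Recurrence: B ← B·(1+r) − $100.00.
Month 1: interest $29.28; balance after payment $1,759.28.
Month 2: interest $28.15; balance after payment $1,687.43.
Closed form: n = −ln(1 − rB₀/P)/ln(1+r) = −ln(0.7072)/ln(1.016) ≈ 21.825, so the balance reaches zero during payment 22.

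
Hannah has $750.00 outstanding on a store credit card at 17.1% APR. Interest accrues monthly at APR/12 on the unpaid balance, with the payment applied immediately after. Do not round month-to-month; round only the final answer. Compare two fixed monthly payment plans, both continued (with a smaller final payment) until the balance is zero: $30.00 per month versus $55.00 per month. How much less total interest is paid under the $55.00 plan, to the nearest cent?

$93.92

Monthly rate r = 17.1%/12 = 1.425% = 0.01425.
At $30.00/mo: n = ⌈−ln(1 − rB₀/P)/ln(1+r)⌉ = 32 payments (last $3.87); total interest = total paid − $750.00 = $183.87.
At $55.00/mo: 16 payments (last $14.95); total interest $89.95.
Interest saved = $183.87 − $89.95 = $93.92.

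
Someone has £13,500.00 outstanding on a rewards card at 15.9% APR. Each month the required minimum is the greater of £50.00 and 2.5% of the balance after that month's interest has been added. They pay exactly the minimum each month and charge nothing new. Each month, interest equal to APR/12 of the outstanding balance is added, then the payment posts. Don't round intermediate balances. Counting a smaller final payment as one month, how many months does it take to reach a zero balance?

Monthly rate r = 15.9%/12 = 1.325% = 0.01325.
While 2.5% of the post-interest balance exceeds £50.00, each month B ← (B·(1+r))·(1 − 0.025), i.e. B shrinks by the factor (1+r)·0.975 = 0.98792.
This holds for months 1–159. Entering month 160 the balance is £1,954.38; 2.5% of the post-interest balance is now below £50.00, so the flat £50.00 minimum applies from here.
From month 160 a fixed £50.00 at rate r clears £1,954.38 in 56 more payments. Total: 159 + 56 = 215 months.

215 months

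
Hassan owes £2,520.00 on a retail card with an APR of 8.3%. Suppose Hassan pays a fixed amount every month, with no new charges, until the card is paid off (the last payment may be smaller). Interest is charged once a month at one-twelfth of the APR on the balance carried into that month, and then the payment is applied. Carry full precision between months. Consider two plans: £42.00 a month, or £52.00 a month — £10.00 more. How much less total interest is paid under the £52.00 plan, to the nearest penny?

Monthly rate r = 8.3%/12 = 0.691667% = 0.00691667.
At £42.00/mo: n = ⌈−ln(1 − rB₀/P)/ln(1+r)⌉ = 78 payments (last £32.89); total interest = total paid − £2,520.00 = £746.89.
At £52.00/mo: 60 payments (last £11.94); total interest £559.94.
Interest saved = £746.89 − £559.94 = £186.95.

£186.95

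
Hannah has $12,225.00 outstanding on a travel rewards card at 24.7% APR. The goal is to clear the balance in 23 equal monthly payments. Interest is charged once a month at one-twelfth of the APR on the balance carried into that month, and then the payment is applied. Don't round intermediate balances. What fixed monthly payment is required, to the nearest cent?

$672.58

Monthly rate r = 24.7%/12 = 2.05833% = 0.0205833.
Level-payment amortization: P = B₀·r / (1 − (1+r)^(−n)) = 12225.00·0.0205833 / (1 − 1.02058^(−23)).
Denominator 1 − (1+r)^(−23) = 0.374128539.
P = 251.631 / 0.374128539 ≈ 672.58.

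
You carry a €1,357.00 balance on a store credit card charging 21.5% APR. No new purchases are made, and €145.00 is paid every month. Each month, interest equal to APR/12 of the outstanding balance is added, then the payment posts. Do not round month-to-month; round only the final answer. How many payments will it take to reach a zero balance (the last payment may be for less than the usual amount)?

Monthly rate r = 21.5%/12 = 1.79167% = 0.0179167.
Recurrence: B ← B·(1+r) − €145.00.
Month 1: interest €24.31; balance after payment €1,236.31.
Month 2: interest €22.15; balance after payment €1,113.46.
Closed form: n = −ln(1 − rB₀/P)/ln(1+r) = −ln(0.83232)/ln(1.01792) ≈ 10.335, so the balance reaches zero during payment 11.

11 months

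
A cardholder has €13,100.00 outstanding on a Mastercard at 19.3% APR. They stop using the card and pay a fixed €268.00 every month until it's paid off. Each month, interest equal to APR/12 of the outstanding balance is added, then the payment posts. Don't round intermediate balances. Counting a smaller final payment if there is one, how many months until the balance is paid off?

97 months

Monthly rate r = 19.3%/12 = 1.60833% = 0.0160833.
Recurrence: B ← B·(1+r) − €268.00.
Month 1: interest €210.69; balance after payment €13,042.69.
Month 2: interest €209.77; balance after payment €12,984.46.
Closed form: n = −ln(1 − rB₀/P)/ln(1+r) = −ln(0.21384)/ln(1.01608) ≈ 96.679, so the balance reaches zero during payment 97.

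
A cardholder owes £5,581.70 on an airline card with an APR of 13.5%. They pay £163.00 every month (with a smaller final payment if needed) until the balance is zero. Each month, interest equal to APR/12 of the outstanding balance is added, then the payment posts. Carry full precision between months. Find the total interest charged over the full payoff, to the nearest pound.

Monthly rate r = 13.5%/12 = 1.125% = 0.01125.
Payoff takes n = ⌈−ln(1 − rB₀/P)/ln(1+r)⌉ = ⌈43.489⌉ = 44 payments; the last is £79.99.
Total paid = 43·£163.00 + £79.99 = £7,088.99.
Total interest = total paid − principal = £7,088.99 − £5,581.70 = £1,507.29.

£1,507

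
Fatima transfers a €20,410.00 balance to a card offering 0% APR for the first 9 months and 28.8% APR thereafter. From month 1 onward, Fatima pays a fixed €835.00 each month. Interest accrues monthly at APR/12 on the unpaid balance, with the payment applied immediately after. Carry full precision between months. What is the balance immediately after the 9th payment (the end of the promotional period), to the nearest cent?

Promo months 1–9 at r₀ = 0%/12 = 0; months 10+ at r₁ = 28.8%/12 = 0.024.
After month 9 (no interest yet): B = €20,410.00 − 9·€835.00 = €12,895.00.

€12,895.00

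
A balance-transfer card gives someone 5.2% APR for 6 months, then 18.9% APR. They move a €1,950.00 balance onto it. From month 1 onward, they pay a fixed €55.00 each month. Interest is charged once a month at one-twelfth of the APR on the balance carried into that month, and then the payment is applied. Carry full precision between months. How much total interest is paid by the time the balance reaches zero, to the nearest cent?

Promo months 1–6 at r₀ = 5.2%/12 = 0.00433333; months 7+ at r₁ = 18.9%/12 = 0.01575.
After month 6: iterate B ← B·(1+r₀) − €55.00 for 6 months → €1,667.66.
Then at r₁ with €55.00/mo: n₂ = −ln(1 − r₁·B/P)/ln(1+r₁) ≈ 41.55 → 42 more payments.
Total paid = 47·€55.00 + €30.09 = €2,615.09; interest = €2,615.09 − €1,950.00 = €665.09.

€665.09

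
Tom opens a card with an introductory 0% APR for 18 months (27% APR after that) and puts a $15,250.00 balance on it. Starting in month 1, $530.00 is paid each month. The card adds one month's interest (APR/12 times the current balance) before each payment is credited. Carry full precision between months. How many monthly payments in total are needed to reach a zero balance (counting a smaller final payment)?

31 payments

Promo months 1–18 at r₀ = 0%/12 = 0; months 19+ at r₁ = 27%/12 = 0.0225.
After month 18 (no interest yet): B = $15,250.00 − 18·$530.00 = $5,710.00.
Then at r₁ with $530.00/mo: n₂ = −ln(1 − r₁·B/P)/ln(1+r₁) ≈ 12.48 → 13 more payments.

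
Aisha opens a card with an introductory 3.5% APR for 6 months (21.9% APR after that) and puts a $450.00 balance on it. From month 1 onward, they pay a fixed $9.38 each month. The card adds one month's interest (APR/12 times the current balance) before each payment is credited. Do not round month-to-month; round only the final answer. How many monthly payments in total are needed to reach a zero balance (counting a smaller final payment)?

90 payments

Promo months 1–6 at r₀ = 3.5%/12 = 0.00291667; months 7+ at r₁ = 21.9%/12 = 0.01825.
After month 6: iterate B ← B·(1+r₀) − $9.38 for 6 months → $401.24.
Then at r₁ with $9.38/mo: n₂ = −ln(1 − r₁·B/P)/ln(1+r₁) ≈ 83.89 → 84 more payments.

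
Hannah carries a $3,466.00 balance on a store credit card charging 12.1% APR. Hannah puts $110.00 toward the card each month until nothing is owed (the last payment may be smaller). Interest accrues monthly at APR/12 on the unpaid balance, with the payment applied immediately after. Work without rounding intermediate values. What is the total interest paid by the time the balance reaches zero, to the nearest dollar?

Monthly rate r = 12.1%/12 = 1.00833% = 0.0100833.
Payoff takes n = ⌈−ln(1 − rB₀/P)/ln(1+r)⌉ = ⌈38.106⌉ = 39 payments; the last is $11.70.
Total paid = 38·$110.00 + $11.70 = $4,191.70.
Total interest = total paid − principal = $4,191.70 − $3,466.00 = $725.70.

$726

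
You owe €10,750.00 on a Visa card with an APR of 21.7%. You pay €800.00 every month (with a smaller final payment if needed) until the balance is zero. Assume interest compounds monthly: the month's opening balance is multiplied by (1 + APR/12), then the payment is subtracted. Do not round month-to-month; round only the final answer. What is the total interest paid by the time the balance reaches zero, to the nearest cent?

€1,678.46

Monthly rate r = 21.7%/12 = 1.80833% = 0.0180833.
Payoff takes n = ⌈−ln(1 − rB₀/P)/ln(1+r)⌉ = ⌈15.533⌉ = 16 payments; the last is €428.46.
Total paid = 15·€800.00 + €428.46 = €12,428.46.
Total interest = total paid − principal = €12,428.46 − €10,750.00 = €1,678.46.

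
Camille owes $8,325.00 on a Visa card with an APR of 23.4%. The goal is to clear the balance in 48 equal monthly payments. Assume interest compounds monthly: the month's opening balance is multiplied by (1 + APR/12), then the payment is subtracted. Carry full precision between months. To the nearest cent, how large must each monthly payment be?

$268.66

Monthly rate r = 23.4%/12 = 1.95% = 0.0195.
Level-payment amortization: P = B₀·r / (1 − (1+r)^(−n)) = 8325.00·0.0195 / (1 − 1.0195^(−48)).
Denominator 1 − (1+r)^(−48) = 0.604257262.
P = 162.338 / 0.604257262 ≈ 268.66.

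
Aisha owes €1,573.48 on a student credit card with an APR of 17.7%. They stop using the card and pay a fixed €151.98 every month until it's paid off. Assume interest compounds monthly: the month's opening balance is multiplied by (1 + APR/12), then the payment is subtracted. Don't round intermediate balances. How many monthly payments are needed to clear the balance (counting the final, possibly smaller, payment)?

12 payments

Monthly rate r = 17.7%/12 = 1.475% = 0.01475.
Recurrence: B ← B·(1+r) − €151.98.
Month 1: interest €23.21; balance after payment €1,444.71.
Month 2: interest €21.31; balance after payment €1,314.04.
Closed form: n = −ln(1 − rB₀/P)/ln(1+r) = −ln(0.84729)/ln(1.01475) ≈ 11.317, so the balance reaches zero during payment 12.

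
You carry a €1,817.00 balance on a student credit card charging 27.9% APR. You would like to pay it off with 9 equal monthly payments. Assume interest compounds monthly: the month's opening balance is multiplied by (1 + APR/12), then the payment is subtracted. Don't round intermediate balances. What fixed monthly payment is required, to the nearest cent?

Monthly rate r = 27.9%/12 = 2.325% = 0.02325.
Level-payment amortization: P = B₀·r / (1 − (1+r)^(−n)) = 1817.00·0.02325 / (1 − 1.02325^(−9)).
Denominator 1 − (1+r)^(−9) = 0.186862069.
P = 42.2452 / 0.186862069 ≈ 226.08.

€226.08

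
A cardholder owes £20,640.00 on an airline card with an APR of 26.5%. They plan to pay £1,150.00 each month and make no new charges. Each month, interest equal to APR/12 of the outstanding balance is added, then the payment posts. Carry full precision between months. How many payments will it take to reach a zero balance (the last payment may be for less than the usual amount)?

24 months

Monthly rate r = 26.5%/12 = 2.20833% = 0.0220833.
Recurrence: B ← B·(1+r) − £1,150.00.
Month 1: interest £455.80; balance after payment £19,945.80.
Month 2: interest £440.47; balance after payment £19,236.27.
Closed form: n = −ln(1 − rB₀/P)/ln(1+r) = −ln(0.60365)/ln(1.02208) ≈ 23.108, so the balance reaches zero during payment 24.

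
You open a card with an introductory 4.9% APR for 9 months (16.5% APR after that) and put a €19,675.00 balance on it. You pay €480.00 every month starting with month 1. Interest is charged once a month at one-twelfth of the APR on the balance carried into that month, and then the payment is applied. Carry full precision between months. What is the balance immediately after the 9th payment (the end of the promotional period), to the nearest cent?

€16,018.74

Promo months 1–9 at r₀ = 4.9%/12 = 0.00408333; months 10+ at r₁ = 16.5%/12 = 0.01375.
After month 9: iterate B ← B·(1+r₀) − €480.00 for 9 months → €16,018.74.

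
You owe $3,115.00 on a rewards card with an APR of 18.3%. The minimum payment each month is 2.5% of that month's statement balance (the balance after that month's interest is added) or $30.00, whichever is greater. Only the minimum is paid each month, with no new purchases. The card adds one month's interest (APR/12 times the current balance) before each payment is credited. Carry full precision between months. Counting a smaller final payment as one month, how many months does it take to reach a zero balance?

Monthly rate r = 18.3%/12 = 1.525% = 0.01525.
While 2.5% of the post-interest balance exceeds $30.00, each month B ← (B·(1+r))·(1 − 0.025), i.e. B shrinks by the factor (1+r)·0.975 = 0.98987.
This holds for months 1–96. Entering month 97 the balance is $1,171.95; 2.5% of the post-interest balance is now below $30.00, so the flat $30.00 minimum applies from here.
From month 97 a fixed $30.00 at rate r clears $1,171.95 in 60 more payments. Total: 96 + 60 = 156 months.

156 months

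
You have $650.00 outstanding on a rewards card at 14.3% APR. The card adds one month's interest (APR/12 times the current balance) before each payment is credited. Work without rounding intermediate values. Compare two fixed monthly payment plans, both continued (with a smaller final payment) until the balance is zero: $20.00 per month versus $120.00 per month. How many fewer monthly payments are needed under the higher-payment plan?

Monthly rate r = 14.3%/12 = 1.19167% = 0.0119167.
At $20.00/mo: n = ⌈−ln(1 − rB₀/P)/ln(1+r)⌉ = 42 payments (last $7.07); total interest = total paid − $650.00 = $177.07.
At $120.00/mo: 6 payments (last $76.09); total interest $26.09.
Payments saved = 42 − 6 = 36.

36 fewer payments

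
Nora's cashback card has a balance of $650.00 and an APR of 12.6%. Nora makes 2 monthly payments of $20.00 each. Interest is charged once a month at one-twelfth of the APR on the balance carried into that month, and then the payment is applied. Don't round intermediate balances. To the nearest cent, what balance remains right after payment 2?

$623.51

Monthly rate r = 12.6%/12 = 1.05% = 0.0105.
Each month: B ← B·(1+r) − $20.00.
Month 1: interest $6.82; balance after payment $636.83.
Month 2: interest $6.69; balance after payment $623.51.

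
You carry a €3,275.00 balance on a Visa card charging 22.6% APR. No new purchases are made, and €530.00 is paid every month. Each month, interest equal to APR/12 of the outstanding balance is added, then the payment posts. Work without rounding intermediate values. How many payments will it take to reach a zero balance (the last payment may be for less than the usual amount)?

7 payments

Monthly rate r = 22.6%/12 = 1.88333% = 0.0188333.
Recurrence: B ← B·(1+r) − €530.00.
Month 1: interest €61.68; balance after payment €2,806.68.
Month 2: interest €52.86; balance after payment €2,329.54.
Closed form: n = −ln(1 − rB₀/P)/ln(1+r) = −ln(0.88362)/ln(1.01883) ≈ 6.631, so the balance reaches zero during payment 7.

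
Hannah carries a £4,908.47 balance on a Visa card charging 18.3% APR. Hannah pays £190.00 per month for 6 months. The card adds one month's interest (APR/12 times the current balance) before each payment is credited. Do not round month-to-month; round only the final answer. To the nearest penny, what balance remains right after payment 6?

Monthly rate r = 18.3%/12 = 1.525% = 0.01525.
Each month: B ← B·(1+r) − £190.00.
Month 1: interest £74.85; balance after payment £4,793.32.
Month 2: interest £73.10; balance after payment £4,676.42.
Month 3: interest £71.32; balance after payment £4,557.74.
Month 4: interest £69.51; balance after payment £4,437.24.
Month 5: interest £67.67; balance after payment £4,314.91.
Month 6: interest £65.80; balance after payment £4,190.71.

£4,190.71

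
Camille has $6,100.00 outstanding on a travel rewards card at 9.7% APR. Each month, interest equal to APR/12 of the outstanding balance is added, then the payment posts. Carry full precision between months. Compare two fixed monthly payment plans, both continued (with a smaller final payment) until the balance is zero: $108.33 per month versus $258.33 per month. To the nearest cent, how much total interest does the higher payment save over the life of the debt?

$1,375.16

Monthly rate r = 9.7%/12 = 0.808333% = 0.00808333.
At $108.33/mo: n = ⌈−ln(1 − rB₀/P)/ln(1+r)⌉ = 76 payments (last $46.73); total interest = total paid − $6,100.00 = $2,071.48.
At $258.33/mo: 27 payments (last $79.74); total interest $696.32.
Interest saved = $2,071.48 − $696.32 = $1,375.16.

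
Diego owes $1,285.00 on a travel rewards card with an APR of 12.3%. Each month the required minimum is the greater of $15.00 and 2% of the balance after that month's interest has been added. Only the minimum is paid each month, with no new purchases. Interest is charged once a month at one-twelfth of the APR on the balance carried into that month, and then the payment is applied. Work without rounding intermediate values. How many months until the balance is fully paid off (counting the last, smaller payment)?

Monthly rate r = 12.3%/12 = 1.025% = 0.01025.
While 2% of the post-interest balance exceeds $15.00, each month B ← (B·(1+r))·(1 − 0.02), i.e. B shrinks by the factor (1+r)·0.98 = 0.99005.
This holds for months 1–55. Entering month 56 the balance is $741.18; 2% of the post-interest balance is now below $15.00, so the flat $15.00 minimum applies from here.
From month 56 a fixed $15.00 at rate r clears $741.18 in 70 more payments. Total: 55 + 70 = 125 months.

125 months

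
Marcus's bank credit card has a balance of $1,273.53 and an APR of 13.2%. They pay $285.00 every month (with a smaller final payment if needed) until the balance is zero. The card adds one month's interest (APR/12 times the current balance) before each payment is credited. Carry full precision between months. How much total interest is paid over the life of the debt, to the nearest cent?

Monthly rate r = 13.2%/12 = 1.1% = 0.011.
Payoff takes n = ⌈−ln(1 − rB₀/P)/ln(1+r)⌉ = ⌈4.607⌉ = 5 payments; the last is $173.44.
Total paid = 4·$285.00 + $173.44 = $1,313.44.
Total interest = total paid − principal = $1,313.44 − $1,273.53 = $39.91.

$39.91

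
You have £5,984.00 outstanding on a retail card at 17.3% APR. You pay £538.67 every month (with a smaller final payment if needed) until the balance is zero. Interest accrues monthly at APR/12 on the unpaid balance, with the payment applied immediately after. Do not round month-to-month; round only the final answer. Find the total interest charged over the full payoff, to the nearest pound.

Monthly rate r = 17.3%/12 = 1.44167% = 0.0144167.
Payoff takes n = ⌈−ln(1 − rB₀/P)/ln(1+r)⌉ = ⌈12.194⌉ = 13 payments; the last is £104.85.
Total paid = 12·£538.67 + £104.85 = £6,568.89.
Total interest = total paid − principal = £6,568.89 − £5,984.00 = £584.89.

£585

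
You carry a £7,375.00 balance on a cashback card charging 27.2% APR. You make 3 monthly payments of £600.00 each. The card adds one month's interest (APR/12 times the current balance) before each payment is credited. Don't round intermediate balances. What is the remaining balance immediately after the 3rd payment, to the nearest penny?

Monthly rate r = 27.2%/12 = 2.26667% = 0.0226667.
Each month: B ← B·(1+r) − £600.00.
Month 1: interest £167.17; balance after payment £6,942.17.
Month 2: interest £157.36; balance after payment £6,499.52.
Month 3: interest £147.32; balance after payment £6,046.84.

£6,046.84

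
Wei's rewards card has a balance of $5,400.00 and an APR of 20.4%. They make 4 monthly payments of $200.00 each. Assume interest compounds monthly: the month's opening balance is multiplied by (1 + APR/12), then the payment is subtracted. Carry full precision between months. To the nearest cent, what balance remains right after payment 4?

Monthly rate r = 20.4%/12 = 1.7% = 0.017.
Each month: B ← B·(1+r) − $200.00.
Month 1: interest $91.80; balance after payment $5,291.80.
Month 2: interest $89.96; balance after payment $5,181.76.
Month 3: interest $88.09; balance after payment $5,069.85.
Month 4: interest $86.19; balance after payment $4,956.04.

$4,956.04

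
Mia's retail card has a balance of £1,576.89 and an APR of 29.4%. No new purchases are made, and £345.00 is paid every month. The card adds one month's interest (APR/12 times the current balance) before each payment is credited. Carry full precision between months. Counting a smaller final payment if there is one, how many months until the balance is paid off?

5 months

Monthly rate r = 29.4%/12 = 2.45% = 0.0245.
Recurrence: B ← B·(1+r) − £345.00.
Month 1: interest £38.63; balance after payment £1,270.52.
Month 2: interest £31.13; balance after payment £956.65.
Month 3: interest £23.44; balance after payment £635.09.
Month 4: interest £15.56; balance after payment £305.65.
Month 5: interest £7.49; balance after payment £0.00.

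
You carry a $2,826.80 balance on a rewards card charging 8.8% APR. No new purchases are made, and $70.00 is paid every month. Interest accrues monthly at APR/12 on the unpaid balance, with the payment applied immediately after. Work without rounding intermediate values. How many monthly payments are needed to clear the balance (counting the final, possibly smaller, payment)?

Monthly rate r = 8.8%/12 = 0.733333% = 0.00733333.
Recurrence: B ← B·(1+r) − $70.00.
Month 1: interest $20.73; balance after payment $2,777.53.
Month 2: interest $20.37; balance after payment $2,727.90.
Closed form: n = −ln(1 − rB₀/P)/ln(1+r) = −ln(0.70386)/ln(1.00733) ≈ 48.063, so the balance reaches zero during payment 49.

49 payments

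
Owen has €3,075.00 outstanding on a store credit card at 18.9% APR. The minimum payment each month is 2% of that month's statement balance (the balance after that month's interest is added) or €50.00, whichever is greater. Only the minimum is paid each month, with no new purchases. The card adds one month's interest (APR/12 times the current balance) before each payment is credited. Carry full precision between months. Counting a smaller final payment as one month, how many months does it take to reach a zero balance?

145 months

Monthly rate r = 18.9%/12 = 1.575% = 0.01575.
While 2% of the post-interest balance exceeds €50.00, each month B ← (B·(1+r))·(1 − 0.02), i.e. B shrinks by the factor (1+r)·0.98 = 0.99543.
This holds for months 1–49. Entering month 50 the balance is €2,457.41; 2% of the post-interest balance is now below €50.00, so the flat €50.00 minimum applies from here.
From month 50 a fixed €50.00 at rate r clears €2,457.41 in 96 more payments. Total: 49 + 96 = 145 months.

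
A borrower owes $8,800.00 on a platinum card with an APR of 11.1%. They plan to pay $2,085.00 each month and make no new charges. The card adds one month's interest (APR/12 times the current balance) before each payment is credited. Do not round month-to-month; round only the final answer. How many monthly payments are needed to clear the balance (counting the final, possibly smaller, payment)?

Monthly rate r = 11.1%/12 = 0.925% = 0.00925.
Recurrence: B ← B·(1+r) − $2,085.00.
Month 1: interest $81.40; balance after payment $6,796.40.
Month 2: interest $62.87; balance after payment $4,774.27.
Month 3: interest $44.16; balance after payment $2,733.43.
Month 4: interest $25.28; balance after payment $673.71.
Month 5: interest $6.23; balance after payment $0.00.

5 payments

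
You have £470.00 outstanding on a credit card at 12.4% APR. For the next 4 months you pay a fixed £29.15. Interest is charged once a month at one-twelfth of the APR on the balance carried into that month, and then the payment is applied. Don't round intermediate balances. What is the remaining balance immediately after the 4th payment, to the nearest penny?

£371.31

Monthly rate r = 12.4%/12 = 1.03333% = 0.0103333.
Each month: B ← B·(1+r) − £29.15.
Month 1: interest £4.86; balance after payment £445.71.
Month 2: interest £4.61; balance after payment £421.16.
Month 3: interest £4.35; balance after payment £396.36.
Month 4: interest £4.10; balance after payment £371.31.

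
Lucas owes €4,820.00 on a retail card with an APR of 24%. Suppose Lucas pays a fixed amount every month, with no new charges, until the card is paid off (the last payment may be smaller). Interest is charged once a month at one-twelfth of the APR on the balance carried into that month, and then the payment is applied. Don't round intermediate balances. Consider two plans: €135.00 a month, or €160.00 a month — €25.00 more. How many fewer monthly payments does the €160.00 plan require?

Monthly rate r = 24%/12 = 2% = 0.02.
At €135.00/mo: n = ⌈−ln(1 − rB₀/P)/ln(1+r)⌉ = 64 payments (last €30.62); total interest = total paid − €4,820.00 = €3,715.62.
At €160.00/mo: 47 payments (last €94.43); total interest €2,634.43.
Payments saved = 64 − 47 = 17.

17 fewer payments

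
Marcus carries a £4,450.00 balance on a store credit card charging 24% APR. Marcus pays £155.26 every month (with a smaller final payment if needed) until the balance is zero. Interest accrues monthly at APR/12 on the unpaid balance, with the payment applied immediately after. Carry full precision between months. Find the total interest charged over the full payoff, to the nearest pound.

£2,226

Monthly rate r = 24%/12 = 2% = 0.02.
Payoff takes n = ⌈−ln(1 − rB₀/P)/ln(1+r)⌉ = ⌈43.000⌉ = 44 payments; the last is £0.01.
Total paid = 43·£155.26 + £0.01 = £6,676.19.
Total interest = total paid − principal = £6,676.19 − £4,450.00 = £2,226.19.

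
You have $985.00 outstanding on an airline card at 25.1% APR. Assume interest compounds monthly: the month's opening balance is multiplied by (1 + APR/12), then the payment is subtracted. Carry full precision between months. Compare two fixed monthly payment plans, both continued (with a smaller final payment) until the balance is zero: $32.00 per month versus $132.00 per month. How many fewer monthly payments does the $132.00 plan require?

41 fewer payments

Monthly rate r = 25.1%/12 = 2.09167% = 0.0209167.
At $32.00/mo: n = ⌈−ln(1 − rB₀/P)/ln(1+r)⌉ = 50 payments (last $27.91); total interest = total paid − $985.00 = $610.91.
At $132.00/mo: 9 payments (last $26.32); total interest $97.32.
Payments saved = 50 − 9 = 41.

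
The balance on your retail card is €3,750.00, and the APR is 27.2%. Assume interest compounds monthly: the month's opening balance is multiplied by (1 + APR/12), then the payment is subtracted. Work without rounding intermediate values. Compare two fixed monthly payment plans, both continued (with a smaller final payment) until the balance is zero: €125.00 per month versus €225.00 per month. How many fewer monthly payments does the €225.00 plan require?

29 fewer payments

Monthly rate r = 27.2%/12 = 2.26667% = 0.0226667.
At €125.00/mo: n = ⌈−ln(1 − rB₀/P)/ln(1+r)⌉ = 51 payments (last €104.78); total interest = total paid − €3,750.00 = €2,604.78.
At €225.00/mo: 22 payments (last €38.22); total interest €1,013.22.
Payments saved = 51 − 22 = 29.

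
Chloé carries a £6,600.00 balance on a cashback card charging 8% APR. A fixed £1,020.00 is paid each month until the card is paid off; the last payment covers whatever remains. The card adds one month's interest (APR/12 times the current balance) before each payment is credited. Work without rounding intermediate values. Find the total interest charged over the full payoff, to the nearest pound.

Monthly rate r = 8%/12 = 0.666667% = 0.00666667.
Payoff takes n = ⌈−ln(1 − rB₀/P)/ln(1+r)⌉ = ⌈6.636⌉ = 7 payments; the last is £649.83.
Total paid = 6·£1,020.00 + £649.83 = £6,769.83.
Total interest = total paid − principal = £6,769.83 − £6,600.00 = £169.83.

£170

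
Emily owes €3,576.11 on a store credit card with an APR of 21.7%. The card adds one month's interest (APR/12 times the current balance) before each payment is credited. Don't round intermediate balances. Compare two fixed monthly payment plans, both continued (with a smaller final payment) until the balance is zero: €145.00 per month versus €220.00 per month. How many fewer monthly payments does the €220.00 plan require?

Monthly rate r = 21.7%/12 = 1.80833% = 0.0180833.
At €145.00/mo: n = ⌈−ln(1 − rB₀/P)/ln(1+r)⌉ = 33 payments (last €138.16); total interest = total paid − €3,576.11 = €1,202.05.
At €220.00/mo: 20 payments (last €93.15); total interest €697.04.
Payments saved = 33 − 20 = 13.

13 fewer payments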